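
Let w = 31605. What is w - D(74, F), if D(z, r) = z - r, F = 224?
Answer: 31755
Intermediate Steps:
w - D(74, F) = 31605 - (74 - 1*224) = 31605 - (74 - 224) = 31605 - 1*(-150) = 31605 + 150 = 31755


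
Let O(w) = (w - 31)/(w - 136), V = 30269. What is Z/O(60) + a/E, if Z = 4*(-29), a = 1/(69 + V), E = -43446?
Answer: 400691683391/1318064748 ≈ 304.00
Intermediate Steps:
a = 1/30338 (a = 1/(69 + 30269) = 1/30338 ≈ 3.2962e-5)
Z = -116
O(w) = (-31 + w)/(-136 + w)
Z/O(60) + a/E = -116*(-136 + 60)/(-31 + 60) + (1/30338)/(-43446) = -116/(29/(-76)) + (1/30338)*(-1/43446) = -116/((-1/76*29)) - 1/1318064748 = -116/(-29/76) - 1/1318064748 = -116*(-76/29) - 1/1318064748 = 304 - 1/1318064748 = 400691683391/1318064748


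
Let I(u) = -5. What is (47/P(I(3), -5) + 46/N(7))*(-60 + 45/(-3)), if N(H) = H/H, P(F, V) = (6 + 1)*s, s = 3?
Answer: -25325/7 ≈ -3617.9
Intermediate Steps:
P(F, V) = 21 (P(F, V) = (6 + 1)*3 = 7*3 = 21)
N(H) = 1
(47/P(I(3), -5) + 46/N(7))*(-60 + 45/(-3)) = (47/21 + 46/1)*(-60 + 45/(-3)) = (47*(1/21) + 46*1)*(-60 + 45*(-1/3)) = (47/21 + 46)*(-60 - 15) = (1013/21)*(-75) = -25325/7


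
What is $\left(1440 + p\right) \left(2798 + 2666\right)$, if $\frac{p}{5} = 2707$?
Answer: $81823400$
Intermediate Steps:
$p = 13535$ ($p = 5 \cdot 2707 = 13535$)
$\left(1440 + p\right) \left(2798 + 2666\right) = \left(1440 + 13535\right) \left(2798 + 2666\right) = 14975 \cdot 5464 = 81823400$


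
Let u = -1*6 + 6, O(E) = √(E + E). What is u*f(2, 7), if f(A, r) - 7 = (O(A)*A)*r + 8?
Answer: 0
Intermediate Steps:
O(E) = √2*√E (O(E) = √(2*E) = √2*√E)
u = 0 (u = -6 + 6 = 0)
f(A, r) = 15 + r*√2*A^(3/2) (f(A, r) = 7 + (((√2*√A)*A)*r + 8) = 7 + ((√2*A^(3/2))*r + 8) = 7 + (r*√2*A^(3/2) + 8) = 7 + (8 + r*√2*A^(3/2)) = 15 + r*√2*A^(3/2))
u*f(2, 7) = 0*(15 + 7*√2*2^(3/2)) = 0*(15 + 7*√2*(2*√2)) = 0*(15 + 28) = 0*43 = 0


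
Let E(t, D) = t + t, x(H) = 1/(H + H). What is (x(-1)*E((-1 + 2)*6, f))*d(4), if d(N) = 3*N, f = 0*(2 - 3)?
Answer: -72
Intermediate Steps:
f = 0 (f = 0*(-1) = 0)
x(H) = 1/(2*H)
E(t, D) = 2*t
(x(-1)*E((-1 + 2)*6, f))*d(4) = (((½)/(-1))*(2*((-1 + 2)*6)))*(3*4) = (((½)*(-1))*(2*(1*6)))*12 = -6*12 = -72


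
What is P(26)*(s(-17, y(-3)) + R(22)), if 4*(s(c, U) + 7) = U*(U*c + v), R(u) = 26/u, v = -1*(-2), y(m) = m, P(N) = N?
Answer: -26065/22 ≈ -1184.8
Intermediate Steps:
v = 2
s(c, U) = -7 + U*(2 + U*c)/4 (s(c, U) = -7 + (U*(U*c + 2))/4 = -7 + (U*(2 + U*c))/4 = -7 + U*(2 + U*c)/4)
P(26)*(s(-17, y(-3)) + R(22)) = 26*((-7 + (½)*(-3) + (¼)*(-17)*(-3)²) + 26/22) = 26*((-7 - 3/2 + (¼)*(-17)*9) + 26*(1/22)) = 26*((-7 - 3/2 - 153/4) + 13/11) = 26*(-187/4 + 13/11) = 26*(-2005/44) = -26065/22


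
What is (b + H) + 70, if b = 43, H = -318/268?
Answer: 14983/134 ≈ 111.81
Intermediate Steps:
H = -159/134 (H = -318*1/268 = -159/134 ≈ -1.1866)
(b + H) + 70 = (43 - 159/134) + 70 = 5603/134 + 70 = 14983/134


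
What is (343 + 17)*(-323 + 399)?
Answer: 27360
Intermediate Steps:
(343 + 17)*(-323 + 399) = 360*76 = 27360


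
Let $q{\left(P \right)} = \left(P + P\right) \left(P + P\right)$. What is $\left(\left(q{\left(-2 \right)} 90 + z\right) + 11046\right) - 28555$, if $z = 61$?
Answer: $-16008$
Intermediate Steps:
$q{\left(P \right)} = 4 P^{2}$ ($q{\left(P \right)} = 2 P 2 P = 4 P^{2}$)
$\left(\left(q{\left(-2 \right)} 90 + z\right) + 11046\right) - 28555 = \left(\left(4 \left(-2\right)^{2} \cdot 90 + 61\right) + 11046\right) - 28555 = \left(\left(4 \cdot 4 \cdot 90 + 61\right) + 11046\right) - 28555 = \left(\left(16 \cdot 90 + 61\right) + 11046\right) - 28555 = \left(\left(1440 + 61\right) + 11046\right) - 28555 = \left(1501 + 11046\right) - 28555 = 12547 - 28555 = -16008$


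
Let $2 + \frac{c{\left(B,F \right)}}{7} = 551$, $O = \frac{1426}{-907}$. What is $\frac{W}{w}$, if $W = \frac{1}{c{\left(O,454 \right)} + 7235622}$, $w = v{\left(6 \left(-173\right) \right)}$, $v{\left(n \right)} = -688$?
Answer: $- \frac{1}{4980751920} \approx -2.0077 \cdot 10^{-10}$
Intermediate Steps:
$w = -688$
$O = - \frac{1426}{907}$ ($O = 1426 \left(- \frac{1}{907}\right) = - \frac{1426}{907} \approx -1.5722$)
$c{\left(B,F \right)} = 3843$ ($c{\left(B,F \right)} = -14 + 7 \cdot 551 = -14 + 3857 = 3843$)
$W = \frac{1}{7239465}$ ($W = \frac{1}{3843 + 7235622} = \frac{1}{7239465} \approx 1.3813 \cdot 10^{-7}$)
$\frac{W}{w} = \frac{1}{7239465 \left(-688\right)} = \frac{1}{7239465} \left(- \frac{1}{688}\right) = - \frac{1}{4980751920}$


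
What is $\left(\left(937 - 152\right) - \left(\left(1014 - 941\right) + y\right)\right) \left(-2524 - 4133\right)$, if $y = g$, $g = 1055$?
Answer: $2283351$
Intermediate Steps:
$y = 1055$
$\left(\left(937 - 152\right) - \left(\left(1014 - 941\right) + y\right)\right) \left(-2524 - 4133\right) = \left(\left(937 - 152\right) - \left(\left(1014 - 941\right) + 1055\right)\right) \left(-2524 - 4133\right) = \left(785 - \left(73 + 1055\right)\right) \left(-6657\right) = \left(785 - 1128\right) \left(-6657\right) = \left(-343\right) \left(-6657\right) = 2283351$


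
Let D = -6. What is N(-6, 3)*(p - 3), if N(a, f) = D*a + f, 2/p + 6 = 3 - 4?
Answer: -897/7 ≈ -128.14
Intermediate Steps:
p = -2/7 (p = 2/(-6 + (3 - 4)) = 2/(-6 - 1) = 2/(-7) = 2*(-⅐) = -2/7 ≈ -0.28571)
N(a, f) = f - 6*a (N(a, f) = -6*a + f = f - 6*a)
N(-6, 3)*(p - 3) = (3 - 6*(-6))*(-2/7 - 3) = (3 + 36)*(-23/7) = 39*(-23/7) = -897/7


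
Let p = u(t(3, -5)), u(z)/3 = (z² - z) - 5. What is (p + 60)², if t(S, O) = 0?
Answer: 2025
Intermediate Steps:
u(z) = -15 - 3*z + 3*z² (u(z) = 3*((z² - z) - 5) = 3*(-5 + z² - z) = -15 - 3*z + 3*z²)
p = -15 (p = -15 - 3*0 + 3*0² = -15 + 0 + 3*0 = -15 + 0 + 0 = -15)
(p + 60)² = (-15 + 60)² = 45² = 2025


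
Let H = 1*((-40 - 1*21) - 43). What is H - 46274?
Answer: -46378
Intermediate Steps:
H = -104 (H = 1*((-40 - 21) - 43) = 1*(-61 - 43) = 1*(-104) = -104)
H - 46274 = -104 - 46274 = -46378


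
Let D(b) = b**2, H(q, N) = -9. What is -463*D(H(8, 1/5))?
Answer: -37503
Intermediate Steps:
-463*D(H(8, 1/5)) = -463*(-9)**2 = -463*81 = -37503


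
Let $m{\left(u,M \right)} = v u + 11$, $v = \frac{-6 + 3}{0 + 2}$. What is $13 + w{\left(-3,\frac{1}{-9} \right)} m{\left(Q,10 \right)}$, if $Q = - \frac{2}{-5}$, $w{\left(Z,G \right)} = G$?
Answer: $\frac{533}{45} \approx 11.844$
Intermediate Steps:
$Q = \frac{2}{5}$ ($Q = \left(-2\right) \left(- \frac{1}{5}\right) = \frac{2}{5} \approx 0.4$)
$v = - \frac{3}{2} \approx -1.5$
$m{\left(u,M \right)} = 11 - \frac{3 u}{2}$ ($m{\left(u,M \right)} = - \frac{3 u}{2} + 11 = 11 - \frac{3 u}{2}$)
$13 + w{\left(-3,\frac{1}{-9} \right)} m{\left(Q,10 \right)} = 13 + \frac{11 - \frac{3}{5}}{-9} = 13 - \frac{11 - \frac{3}{5}}{9} = 13 - \frac{52}{45} = \frac{533}{45}$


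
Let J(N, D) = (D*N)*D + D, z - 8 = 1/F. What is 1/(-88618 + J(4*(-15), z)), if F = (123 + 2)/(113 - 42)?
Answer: -3125/290668967 ≈ -1.0751e-5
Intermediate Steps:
F = 125/71 ≈ 1.7606
z = 1071/125 (z = 8 + 1/(125/71) = 8 + 71/125 = 1071/125 ≈ 8.5680)
J(N, D) = D + N*D² (J(N, D) = N*D² + D = D + N*D²)
1/(-88618 + J(4*(-15), z)) = 1/(-88618 + 1071*(1 + 1071*(4*(-15))/125)/125) = 1/(-88618 + 1071*(1 + (1071/125)*(-60))/125) = 1/(-88618 + 1071*(1 - 12852/25)/125) = 1/(-88618 + (1071/125)*(-12827/25)) = 1/(-88618 - 13737717/3125) = 1/(-290668967/3125) = -3125/290668967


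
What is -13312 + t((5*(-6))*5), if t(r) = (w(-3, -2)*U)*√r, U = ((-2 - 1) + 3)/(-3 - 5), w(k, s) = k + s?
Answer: -13312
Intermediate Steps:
U = 0 (U = (-3 + 3)/(-8) = 0*(-⅛) = 0)
t(r) = 0 (t(r) = ((-3 - 2)*0)*√r = (-5*0)*√r = 0*√r = 0)
-13312 + t((5*(-6))*5) = -13312 + 0 = -13312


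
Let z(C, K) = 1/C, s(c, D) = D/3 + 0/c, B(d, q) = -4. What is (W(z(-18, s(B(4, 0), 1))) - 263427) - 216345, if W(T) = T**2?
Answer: -155446127/324 ≈ -4.7977e+5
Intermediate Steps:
s(c, D) = D/3 (s(c, D) = D*(1/3) + 0 = D/3 + 0 = D/3)
(W(z(-18, s(B(4, 0), 1))) - 263427) - 216345 = ((1/(-18))**2 - 263427) - 216345 = ((-1/18)**2 - 263427) - 216345 = (1/324 - 263427) - 216345 = -85350347/324 - 216345 = -155446127/324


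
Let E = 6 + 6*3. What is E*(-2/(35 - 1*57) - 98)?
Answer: -25848/11 ≈ -2349.8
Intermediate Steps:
E = 24 (E = 6 + 18 = 24)
E*(-2/(35 - 1*57) - 98) = 24*(-2/(35 - 1*57) - 98) = 24*(-2/(35 - 57) - 98) = 24*(-2/(-22) - 98) = 24*(-2*(-1/22) - 98) = 24*(1/11 - 98) = 24*(-1077/11) = -25848/11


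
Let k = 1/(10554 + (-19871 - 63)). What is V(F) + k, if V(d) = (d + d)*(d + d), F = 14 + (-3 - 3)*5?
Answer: 9605119/9380 ≈ 1024.0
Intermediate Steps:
F = -16 (F = 14 - 6*5 = 14 - 30 = -16)
V(d) = 4*d² (V(d) = (2*d)*(2*d) = 4*d²)
k = -1/9380 (k = 1/(10554 - 19934) = 1/(-9380) = -1/9380 ≈ -0.00010661)
V(F) + k = 4*(-16)² - 1/9380 = 4*256 - 1/9380 = 1024 - 1/9380 = 9605119/9380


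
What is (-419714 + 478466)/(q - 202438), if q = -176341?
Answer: -58752/378779 ≈ -0.15511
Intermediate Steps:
(-419714 + 478466)/(q - 202438) = (-419714 + 478466)/(-176341 - 202438) = 58752/(-378779) = 58752*(-1/378779) = -58752/378779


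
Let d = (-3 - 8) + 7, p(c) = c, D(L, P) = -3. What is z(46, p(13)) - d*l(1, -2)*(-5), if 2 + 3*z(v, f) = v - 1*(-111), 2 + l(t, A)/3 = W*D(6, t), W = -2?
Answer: -565/3 ≈ -188.33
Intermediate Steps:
l(t, A) = 12 (l(t, A) = -6 + 3*(-2*(-3)) = -6 + 3*6 = -6 + 18 = 12)
d = -4 (d = -11 + 7 = -4)
z(v, f) = 109/3 + v/3 (z(v, f) = -⅔ + (v - 1*(-111))/3 = -⅔ + (v + 111)/3 = -⅔ + (111 + v)/3 = -⅔ + (37 + v/3) = 109/3 + v/3)
z(46, p(13)) - d*l(1, -2)*(-5) = (109/3 + (⅓)*46) - (-4*12)*(-5) = (109/3 + 46/3) - (-48)*(-5) = 155/3 - 1*240 = 155/3 - 240 = -565/3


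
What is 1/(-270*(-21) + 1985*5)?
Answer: 1/15595 ≈ 6.4123e-5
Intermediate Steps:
1/(-270*(-21) + 1985*5) = 1/(5670 + 9925) = 1/15595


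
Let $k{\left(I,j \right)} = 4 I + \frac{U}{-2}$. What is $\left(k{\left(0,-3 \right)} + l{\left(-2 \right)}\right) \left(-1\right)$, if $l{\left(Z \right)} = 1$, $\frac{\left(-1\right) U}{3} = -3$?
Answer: $\frac{7}{2} \approx 3.5$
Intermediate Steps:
$U = 9$ ($U = \left(-3\right) \left(-3\right) = 9$)
$k{\left(I,j \right)} = - \frac{9}{2} + 4 I$ ($k{\left(I,j \right)} = 4 I + \frac{9}{-2} = 4 I + 9 \left(- \frac{1}{2}\right) = 4 I - \frac{9}{2} = - \frac{9}{2} + 4 I$)
$\left(k{\left(0,-3 \right)} + l{\left(-2 \right)}\right) \left(-1\right) = \left(\left(- \frac{9}{2} + 4 \cdot 0\right) + 1\right) \left(-1\right) = \left(\left(- \frac{9}{2} + 0\right) + 1\right) \left(-1\right) = \left(- \frac{9}{2} + 1\right) \left(-1\right) = \left(- \frac{7}{2}\right) \left(-1\right) = \frac{7}{2}$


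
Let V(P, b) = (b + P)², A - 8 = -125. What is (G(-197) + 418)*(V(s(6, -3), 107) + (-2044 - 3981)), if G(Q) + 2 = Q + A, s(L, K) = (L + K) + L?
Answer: 757962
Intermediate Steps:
A = -117 (A = 8 - 125 = -117)
s(L, K) = K + 2*L (s(L, K) = (K + L) + L = K + 2*L)
G(Q) = -119 + Q (G(Q) = -2 + (Q - 117) = -2 + (-117 + Q) = -119 + Q)
V(P, b) = (P + b)²
(G(-197) + 418)*(V(s(6, -3), 107) + (-2044 - 3981)) = ((-119 - 197) + 418)*(((-3 + 2*6) + 107)² + (-2044 - 3981)) = (-316 + 418)*(((-3 + 12) + 107)² - 6025) = 102*((9 + 107)² - 6025) = 102*(116² - 6025) = 102*(13456 - 6025) = 102*7431 = 757962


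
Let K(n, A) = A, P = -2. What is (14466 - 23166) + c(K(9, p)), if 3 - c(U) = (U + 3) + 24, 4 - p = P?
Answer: -8730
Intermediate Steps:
p = 6 (p = 4 - 1*(-2) = 4 + 2 = 6)
c(U) = -24 - U (c(U) = 3 - ((U + 3) + 24) = 3 - ((3 + U) + 24) = 3 - (27 + U) = 3 + (-27 - U) = -24 - U)
(14466 - 23166) + c(K(9, p)) = (14466 - 23166) + (-24 - 1*6) = -8700 + (-24 - 6) = -8700 - 30 = -8730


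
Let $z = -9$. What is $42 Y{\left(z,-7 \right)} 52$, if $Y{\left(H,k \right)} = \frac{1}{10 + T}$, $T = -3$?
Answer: $312$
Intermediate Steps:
$Y{\left(H,k \right)} = \frac{1}{7}$ ($Y{\left(H,k \right)} = \frac{1}{10 - 3} = \frac{1}{7}$)
$42 Y{\left(z,-7 \right)} 52 = 42 \cdot \frac{1}{7} \cdot 52 = 6 \cdot 52 = 312$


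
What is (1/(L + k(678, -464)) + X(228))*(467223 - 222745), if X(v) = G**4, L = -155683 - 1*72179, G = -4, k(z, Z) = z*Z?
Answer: 16975112711297/271227 ≈ 6.2586e+7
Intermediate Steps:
k(z, Z) = Z*z
L = -227862 (L = -155683 - 72179 = -227862)
X(v) = 256 (X(v) = (-4)**4 = 256)
(1/(L + k(678, -464)) + X(228))*(467223 - 222745) = (1/(-227862 - 464*678) + 256)*(467223 - 222745) = (1/(-227862 - 314592) + 256)*244478 = (1/(-542454) + 256)*244478 = (-1/542454 + 256)*244478 = (138868223/542454)*244478 = 16975112711297/271227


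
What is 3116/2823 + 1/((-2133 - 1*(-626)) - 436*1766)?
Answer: 10692046385/9686667174 ≈ 1.1038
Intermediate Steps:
3116/2823 + 1/((-2133 - 1*(-626)) - 436*1766) = 3116*(1/2823) + (1/1766)/((-2133 + 626) - 436) = 3116/2823 + (1/1766)/(-1507 - 436) = 3116/2823 + (1/1766)/(-1943) = 3116/2823 - 1/1943*1/1766 = 3116/2823 - 1/3431338 = 10692046385/9686667174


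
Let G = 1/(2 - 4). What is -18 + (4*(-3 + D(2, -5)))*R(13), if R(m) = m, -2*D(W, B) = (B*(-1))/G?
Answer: 86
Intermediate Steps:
G = -½ (G = 1/(-2) = -½ ≈ -0.50000)
D(W, B) = -B (D(W, B) = -B*(-1)/(2*(-½)) = -(-B)*(-2)/2 = -B)
-18 + (4*(-3 + D(2, -5)))*R(13) = -18 + (4*(-3 - 1*(-5)))*13 = -18 + (4*(-3 + 5))*13 = -18 + (4*2)*13 = -18 + 8*13 = -18 + 104 = 86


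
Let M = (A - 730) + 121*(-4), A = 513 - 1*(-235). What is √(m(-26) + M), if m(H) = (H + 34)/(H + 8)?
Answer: I*√4198/3 ≈ 21.597*I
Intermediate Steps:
A = 748 (A = 513 + 235 = 748)
M = -466 (M = (748 - 730) + 121*(-4) = 18 - 484 = -466)
m(H) = (34 + H)/(8 + H)
√(m(-26) + M) = √((34 - 26)/(8 - 26) - 466) = √(8/(-18) - 466) = √(-1/18*8 - 466) = √(-4/9 - 466) = √(-4198/9) = I*√4198/3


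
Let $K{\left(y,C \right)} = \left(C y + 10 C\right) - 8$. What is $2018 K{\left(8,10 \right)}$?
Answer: $347096$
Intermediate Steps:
$K{\left(y,C \right)} = -8 + 10 C + C y$ ($K{\left(y,C \right)} = \left(10 C + C y\right) - 8 = -8 + 10 C + C y$)
$2018 K{\left(8,10 \right)} = 2018 \left(-8 + 10 \cdot 10 + 10 \cdot 8\right) = 2018 \left(-8 + 100 + 80\right) = 2018 \cdot 172 = 347096$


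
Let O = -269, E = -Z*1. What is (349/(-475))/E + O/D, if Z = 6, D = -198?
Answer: 69646/47025 ≈ 1.4810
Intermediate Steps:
E = -6 (E = -1*6*1 = -6*1 = -6)
(349/(-475))/E + O/D = (349/(-475))/(-6) - 269/(-198) = (349*(-1/475))*(-⅙) - 269*(-1/198) = -349/475*(-⅙) + 269/198 = 349/2850 + 269/198 = 69646/47025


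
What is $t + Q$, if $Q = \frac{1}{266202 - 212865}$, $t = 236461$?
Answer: $\frac{12612120358}{53337} \approx 2.3646 \cdot 10^{5}$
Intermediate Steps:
$Q = \frac{1}{53337} \approx 1.8749 \cdot 10^{-5}$
$t + Q = 236461 + \frac{1}{53337} = \frac{12612120358}{53337}$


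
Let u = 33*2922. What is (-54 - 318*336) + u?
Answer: -10476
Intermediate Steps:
u = 96426
(-54 - 318*336) + u = (-54 - 318*336) + 96426 = (-54 - 106848) + 96426 = -106902 + 96426 = -10476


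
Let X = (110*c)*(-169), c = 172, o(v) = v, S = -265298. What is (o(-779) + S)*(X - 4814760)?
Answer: 2131872782480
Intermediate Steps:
X = -3197480 (X = (110*172)*(-169) = 18920*(-169) = -3197480)
(o(-779) + S)*(X - 4814760) = (-779 - 265298)*(-3197480 - 4814760) = -266077*(-8012240) = 2131872782480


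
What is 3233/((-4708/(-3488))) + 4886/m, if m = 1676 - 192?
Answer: 299243429/124762 ≈ 2398.5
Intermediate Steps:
m = 1484
3233/((-4708/(-3488))) + 4886/m = 3233/((-4708/(-3488))) + 4886/1484 = 3233/((-4708*(-1/3488))) + 4886*(1/1484) = 3233/(1177/872) + 349/106 = 3233*(872/1177) + 349/106 = 2819176/1177 + 349/106 = 299243429/124762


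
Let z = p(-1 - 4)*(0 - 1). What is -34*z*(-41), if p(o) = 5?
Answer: -6970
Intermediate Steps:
z = -5 (z = 5*(0 - 1) = 5*(-1) = -5)
-34*z*(-41) = -34*(-5)*(-41) = 170*(-41) = -6970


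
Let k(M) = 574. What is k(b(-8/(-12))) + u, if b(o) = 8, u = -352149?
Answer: -351575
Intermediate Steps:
k(b(-8/(-12))) + u = 574 - 352149 = -351575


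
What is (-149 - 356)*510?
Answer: -257550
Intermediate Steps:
(-149 - 356)*510 = -505*510 = -257550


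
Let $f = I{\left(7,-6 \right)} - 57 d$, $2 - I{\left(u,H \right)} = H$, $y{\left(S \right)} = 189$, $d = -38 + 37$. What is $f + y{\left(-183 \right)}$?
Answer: $254$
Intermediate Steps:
$d = -1$
$I{\left(u,H \right)} = 2 - H$
$f = 65$ ($f = \left(2 - -6\right) - -57 = \left(2 + 6\right) + 57 = 8 + 57 = 65$)
$f + y{\left(-183 \right)} = 65 + 189 = 254$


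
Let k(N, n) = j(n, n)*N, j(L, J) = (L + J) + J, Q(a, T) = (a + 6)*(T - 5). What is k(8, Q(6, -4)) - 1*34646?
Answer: -37238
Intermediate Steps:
Q(a, T) = (-5 + T)*(6 + a) (Q(a, T) = (6 + a)*(-5 + T) = (-5 + T)*(6 + a))
j(L, J) = L + 2*J (j(L, J) = (J + L) + J = L + 2*J)
k(N, n) = 3*N*n (k(N, n) = (n + 2*n)*N = (3*n)*N = 3*N*n)
k(8, Q(6, -4)) - 1*34646 = 3*8*(-30 - 5*6 + 6*(-4) - 4*6) - 1*34646 = 3*8*(-30 - 30 - 24 - 24) - 34646 = 3*8*(-108) - 34646 = -2592 - 34646 = -37238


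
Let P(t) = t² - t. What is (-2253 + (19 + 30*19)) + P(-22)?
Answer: -1158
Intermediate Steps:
(-2253 + (19 + 30*19)) + P(-22) = (-2253 + (19 + 30*19)) - 22*(-1 - 22) = (-2253 + (19 + 570)) - 22*(-23) = (-2253 + 589) + 506 = -1664 + 506 = -1158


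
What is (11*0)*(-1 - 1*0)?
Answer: 0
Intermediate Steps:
(11*0)*(-1 - 1*0) = 0*(-1 + 0) = 0*(-1) = 0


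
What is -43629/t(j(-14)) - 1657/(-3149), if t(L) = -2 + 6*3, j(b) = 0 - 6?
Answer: -137361209/50384 ≈ -2726.3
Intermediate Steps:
j(b) = -6
t(L) = 16 (t(L) = -2 + 18 = 16)
-43629/t(j(-14)) - 1657/(-3149) = -43629/16 - 1657/(-3149) = -43629*1/16 - 1657*(-1/3149) = -43629/16 + 1657/3149 = -137361209/50384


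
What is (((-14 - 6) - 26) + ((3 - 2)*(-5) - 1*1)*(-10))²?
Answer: 196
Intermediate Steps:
(((-14 - 6) - 26) + ((3 - 2)*(-5) - 1*1)*(-10))² = ((-20 - 26) + (1*(-5) - 1)*(-10))² = (-46 + (-5 - 1)*(-10))² = (-46 - 6*(-10))² = (-46 + 60)² = 14² = 196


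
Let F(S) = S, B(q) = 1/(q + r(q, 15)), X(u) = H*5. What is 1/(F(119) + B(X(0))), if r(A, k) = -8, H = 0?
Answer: 8/951 ≈ 0.0084122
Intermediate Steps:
X(u) = 0 (X(u) = 0*5 = 0)
B(q) = 1/(-8 + q) (B(q) = 1/(q - 8) = 1/(-8 + q))
1/(F(119) + B(X(0))) = 1/(119 + 1/(-8 + 0)) = 1/(119 + 1/(-8)) = 1/(119 - ⅛) = 1/(951/8) = 8/951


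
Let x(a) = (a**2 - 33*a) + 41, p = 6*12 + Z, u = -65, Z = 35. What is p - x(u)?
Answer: -6304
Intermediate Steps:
p = 107 (p = 6*12 + 35 = 72 + 35 = 107)
x(a) = 41 + a**2 - 33*a
p - x(u) = 107 - (41 + (-65)**2 - 33*(-65)) = 107 - (41 + 4225 + 2145) = 107 - 1*6411 = 107 - 6411 = -6304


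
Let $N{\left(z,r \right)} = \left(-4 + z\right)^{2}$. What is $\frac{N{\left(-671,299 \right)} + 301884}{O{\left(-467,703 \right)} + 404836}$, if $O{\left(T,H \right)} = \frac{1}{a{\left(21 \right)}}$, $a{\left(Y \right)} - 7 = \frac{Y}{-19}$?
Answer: $\frac{84841008}{45341651} \approx 1.8711$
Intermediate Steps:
$a{\left(Y \right)} = 7 - \frac{Y}{19}$ ($a{\left(Y \right)} = 7 + \frac{Y}{-19} = 7 + Y \left(- \frac{1}{19}\right) = 7 - \frac{Y}{19}$)
$O{\left(T,H \right)} = \frac{19}{112}$ ($O{\left(T,H \right)} = \frac{1}{7 - \frac{21}{19}} = \frac{1}{\frac{112}{19}} = \frac{19}{112}$)
$\frac{N{\left(-671,299 \right)} + 301884}{O{\left(-467,703 \right)} + 404836} = \frac{\left(-4 - 671\right)^{2} + 301884}{\frac{19}{112} + 404836} = \frac{\left(-675\right)^{2} + 301884}{\frac{45341651}{112}} = \left(455625 + 301884\right) \frac{112}{45341651} = 757509 \cdot \frac{112}{45341651} = \frac{84841008}{45341651}$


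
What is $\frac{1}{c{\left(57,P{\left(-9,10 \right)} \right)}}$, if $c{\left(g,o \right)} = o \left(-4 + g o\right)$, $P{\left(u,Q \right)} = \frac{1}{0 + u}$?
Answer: $\frac{27}{31} \approx 0.87097$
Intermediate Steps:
$P{\left(u,Q \right)} = \frac{1}{u}$
$\frac{1}{c{\left(57,P{\left(-9,10 \right)} \right)}} = \frac{1}{\frac{1}{-9} \left(-4 + \frac{57}{-9}\right)} = \frac{1}{\left(- \frac{1}{9}\right) \left(-4 + 57 \left(- \frac{1}{9}\right)\right)} = \frac{1}{\left(- \frac{1}{9}\right) \left(-4 - \frac{19}{3}\right)} = \frac{1}{\left(- \frac{1}{9}\right) \left(- \frac{31}{3}\right)} = \frac{1}{\frac{31}{27}} = \frac{27}{31}$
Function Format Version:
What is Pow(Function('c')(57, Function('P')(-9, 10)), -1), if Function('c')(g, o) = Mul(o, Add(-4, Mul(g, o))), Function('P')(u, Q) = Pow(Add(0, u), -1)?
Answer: Rational(27, 31) ≈ 0.87097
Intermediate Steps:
Function('P')(u, Q) = Pow(u, -1)
Pow(Function('c')(57, Function('P')(-9, 10)), -1) = Pow(Mul(Pow(-9, -1), Add(-4, Mul(57, Pow(-9, -1)))), -1) = Pow(Mul(Rational(-1, 9), Add(-4, Mul(57, Rational(-1, 9)))), -1) = Pow(Mul(Rational(-1, 9), Add(-4, Rational(-19, 3))), -1) = Pow(Mul(Rational(-1, 9), Rational(-31, 3)), -1) = Pow(Rational(31, 27), -1) = Rational(27, 31)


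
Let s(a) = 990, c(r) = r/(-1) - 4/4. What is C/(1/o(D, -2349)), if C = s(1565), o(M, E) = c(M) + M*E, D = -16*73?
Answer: 2717351010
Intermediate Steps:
c(r) = -1 - r (c(r) = r*(-1) - 4*¼ = -r - 1 = -1 - r)
D = -1168
o(M, E) = -1 - M + E*M (o(M, E) = (-1 - M) + M*E = (-1 - M) + E*M = -1 - M + E*M)
C = 990
C/(1/o(D, -2349)) = 990/(1/(-1 - 1*(-1168) - 2349*(-1168))) = 990/(1/(-1 + 1168 + 2743632)) = 990/(1/2744799) = 990*2744799 = 2717351010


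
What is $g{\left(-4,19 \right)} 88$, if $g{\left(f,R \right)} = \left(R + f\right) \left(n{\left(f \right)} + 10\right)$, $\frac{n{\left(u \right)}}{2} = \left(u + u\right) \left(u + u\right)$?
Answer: $182160$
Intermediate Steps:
$n{\left(u \right)} = 8 u^{2}$ ($n{\left(u \right)} = 2 \left(u + u\right) \left(u + u\right) = 2 \cdot 2 u 2 u = 2 \cdot 4 u^{2} = 8 u^{2}$)
$g{\left(f,R \right)} = \left(10 + 8 f^{2}\right) \left(R + f\right)$ ($g{\left(f,R \right)} = \left(R + f\right) \left(8 f^{2} + 10\right) = \left(R + f\right) \left(10 + 8 f^{2}\right) = \left(10 + 8 f^{2}\right) \left(R + f\right)$)
$g{\left(-4,19 \right)} 88 = \left(8 \left(-4\right)^{3} + 10 \cdot 19 + 10 \left(-4\right) + 8 \cdot 19 \left(-4\right)^{2}\right) 88 = \left(8 \left(-64\right) + 190 - 40 + 8 \cdot 19 \cdot 16\right) 88 = \left(-512 + 190 - 40 + 2432\right) 88 = 2070 \cdot 88 = 182160$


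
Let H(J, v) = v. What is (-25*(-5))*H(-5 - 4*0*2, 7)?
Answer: 875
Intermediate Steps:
(-25*(-5))*H(-5 - 4*0*2, 7) = -25*(-5)*7 = 125*7 = 875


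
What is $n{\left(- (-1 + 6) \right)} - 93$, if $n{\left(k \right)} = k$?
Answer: $-98$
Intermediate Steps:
$n{\left(- (-1 + 6) \right)} - 93 = - (-1 + 6) - 93 = \left(-1\right) 5 - 93 = -5 - 93 = -98$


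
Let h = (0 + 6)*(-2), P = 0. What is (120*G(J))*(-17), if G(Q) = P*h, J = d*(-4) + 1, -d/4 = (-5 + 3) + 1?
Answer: 0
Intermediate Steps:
d = 4 (d = -4*((-5 + 3) + 1) = -4*(-2 + 1) = -4*(-1) = 4)
h = -12 (h = 6*(-2) = -12)
J = -15 (J = 4*(-4) + 1 = -16 + 1 = -15)
G(Q) = 0 (G(Q) = 0*(-12) = 0)
(120*G(J))*(-17) = (120*0)*(-17) = 0*(-17) = 0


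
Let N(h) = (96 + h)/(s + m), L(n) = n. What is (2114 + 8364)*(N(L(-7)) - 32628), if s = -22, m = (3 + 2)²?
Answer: -1024696010/3 ≈ -3.4157e+8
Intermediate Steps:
m = 25 (m = 5² = 25)
N(h) = 32 + h/3 (N(h) = (96 + h)/(-22 + 25) = (96 + h)/3 = (96 + h)*(⅓) = 32 + h/3)
(2114 + 8364)*(N(L(-7)) - 32628) = (2114 + 8364)*((32 + (⅓)*(-7)) - 32628) = 10478*((32 - 7/3) - 32628) = 10478*(89/3 - 32628) = 10478*(-97795/3) = -1024696010/3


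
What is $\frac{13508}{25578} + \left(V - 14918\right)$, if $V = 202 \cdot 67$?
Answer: $- \frac{17693222}{12789} \approx -1383.5$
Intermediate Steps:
$V = 13534$
$\frac{13508}{25578} + \left(V - 14918\right) = \frac{13508}{25578} + \left(13534 - 14918\right) = 13508 \cdot \frac{1}{25578} - 1384 = \frac{6754}{12789} - 1384 = - \frac{17693222}{12789}$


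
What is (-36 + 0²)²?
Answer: 1296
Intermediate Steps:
(-36 + 0²)² = (-36 + 0)² = (-36)² = 1296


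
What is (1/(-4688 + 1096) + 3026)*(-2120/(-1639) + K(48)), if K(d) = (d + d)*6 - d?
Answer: 1178665890649/735911 ≈ 1.6016e+6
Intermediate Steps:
K(d) = 11*d (K(d) = (2*d)*6 - d = 12*d - d = 11*d)
(1/(-4688 + 1096) + 3026)*(-2120/(-1639) + K(48)) = (1/(-4688 + 1096) + 3026)*(-2120/(-1639) + 11*48) = (1/(-3592) + 3026)*(-2120*(-1/1639) + 528) = (-1/3592 + 3026)*(2120/1639 + 528) = (10869391/3592)*(867512/1639) = 1178665890649/735911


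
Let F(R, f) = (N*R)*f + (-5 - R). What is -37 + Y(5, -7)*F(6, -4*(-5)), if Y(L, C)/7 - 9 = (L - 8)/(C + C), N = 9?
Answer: 137827/2 ≈ 68914.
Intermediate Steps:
Y(L, C) = 63 + 7*(-8 + L)/(2*C) (Y(L, C) = 63 + 7*((L - 8)/(C + C)) = 63 + 7*((-8 + L)/((2*C))) = 63 + 7*((-8 + L)*(1/(2*C))) = 63 + 7*((-8 + L)/(2*C)) = 63 + 7*(-8 + L)/(2*C))
F(R, f) = -5 - R + 9*R*f (F(R, f) = (9*R)*f + (-5 - R) = 9*R*f + (-5 - R) = -5 - R + 9*R*f)
-37 + Y(5, -7)*F(6, -4*(-5)) = -37 + ((7/2)*(-8 + 5 + 18*(-7))/(-7))*(-5 - 1*6 + 9*6*(-4*(-5))) = -37 + ((7/2)*(-⅐)*(-8 + 5 - 126))*(-5 - 6 + 9*6*20) = -37 + ((7/2)*(-⅐)*(-129))*(-5 - 6 + 1080) = -37 + (129/2)*1069 = -37 + 137901/2 = 137827/2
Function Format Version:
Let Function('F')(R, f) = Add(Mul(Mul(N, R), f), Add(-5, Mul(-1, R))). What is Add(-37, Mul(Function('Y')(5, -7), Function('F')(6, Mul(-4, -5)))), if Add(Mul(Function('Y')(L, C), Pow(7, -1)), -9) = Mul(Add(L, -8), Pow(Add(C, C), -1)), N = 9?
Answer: Rational(137827, 2) ≈ 68914.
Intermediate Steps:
Function('Y')(L, C) = Add(63, Mul(Rational(7, 2), Pow(C, -1), Add(-8, L))) (Function('Y')(L, C) = Add(63, Mul(7, Mul(Add(L, -8), Pow(Add(C, C), -1)))) = Add(63, Mul(7, Mul(Add(-8, L), Pow(Mul(2, C), -1)))) = Add(63, Mul(7, Mul(Add(-8, L), Mul(Rational(1, 2), Pow(C, -1))))) = Add(63, Mul(7, Mul(Rational(1, 2), Pow(C, -1), Add(-8, L)))) = Add(63, Mul(Rational(7, 2), Pow(C, -1), Add(-8, L))))
Function('F')(R, f) = Add(-5, Mul(-1, R), Mul(9, R, f)) (Function('F')(R, f) = Add(Mul(Mul(9, R), f), Add(-5, Mul(-1, R))) = Add(Mul(9, R, f), Add(-5, Mul(-1, R))) = Add(-5, Mul(-1, R), Mul(9, R, f)))
Add(-37, Mul(Function('Y')(5, -7), Function('F')(6, Mul(-4, -5)))) = Add(-37, Mul(Mul(Rational(7, 2), Pow(-7, -1), Add(-8, 5, Mul(18, -7))), Add(-5, Mul(-1, 6), Mul(9, 6, Mul(-4, -5))))) = Add(-37, Mul(Mul(Rational(7, 2), Rational(-1, 7), Add(-8, 5, -126)), Add(-5, -6, Mul(9, 6, 20)))) = Add(-37, Mul(Mul(Rational(7, 2), Rational(-1, 7), -129), Add(-5, -6, 1080))) = Add(-37, Mul(Rational(129, 2), 1069)) = Add(-37, Rational(137901, 2)) = Rational(137827, 2)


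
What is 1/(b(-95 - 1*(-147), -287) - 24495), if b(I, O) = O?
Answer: -1/24782 ≈ -4.0352e-5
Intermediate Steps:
1/(b(-95 - 1*(-147), -287) - 24495) = 1/(-287 - 24495) = 1/(-24782) = -1/24782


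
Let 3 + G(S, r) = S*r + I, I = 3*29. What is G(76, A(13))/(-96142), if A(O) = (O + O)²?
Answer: -25730/48071 ≈ -0.53525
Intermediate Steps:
I = 87
A(O) = 4*O² (A(O) = (2*O)² = 4*O²)
G(S, r) = 84 + S*r (G(S, r) = -3 + (S*r + 87) = -3 + (87 + S*r) = 84 + S*r)
G(76, A(13))/(-96142) = (84 + 76*(4*13²))/(-96142) = (84 + 76*(4*169))*(-1/96142) = (84 + 76*676)*(-1/96142) = (84 + 51376)*(-1/96142) = 51460*(-1/96142) = -25730/48071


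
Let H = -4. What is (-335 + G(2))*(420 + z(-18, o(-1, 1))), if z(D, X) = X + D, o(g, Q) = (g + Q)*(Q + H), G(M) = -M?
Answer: -135474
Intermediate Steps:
o(g, Q) = (-4 + Q)*(Q + g) (o(g, Q) = (g + Q)*(Q - 4) = (Q + g)*(-4 + Q) = (-4 + Q)*(Q + g))
z(D, X) = D + X
(-335 + G(2))*(420 + z(-18, o(-1, 1))) = (-335 - 1*2)*(420 + (-18 + (1² - 4*1 - 4*(-1) + 1*(-1)))) = (-335 - 2)*(420 + (-18 + (1 - 4 + 4 - 1))) = -337*(420 + (-18 + 0)) = -337*(420 - 18) = -337*402 = -135474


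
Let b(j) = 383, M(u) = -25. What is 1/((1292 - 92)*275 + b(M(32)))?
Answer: 1/330383 ≈ 3.0268e-6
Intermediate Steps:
1/((1292 - 92)*275 + b(M(32))) = 1/((1292 - 92)*275 + 383) = 1/(1200*275 + 383) = 1/(330000 + 383) = 1/330383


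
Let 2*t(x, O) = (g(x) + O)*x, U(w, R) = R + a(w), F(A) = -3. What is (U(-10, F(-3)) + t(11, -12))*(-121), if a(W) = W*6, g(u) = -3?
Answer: 35211/2 ≈ 17606.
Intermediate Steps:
a(W) = 6*W
U(w, R) = R + 6*w
t(x, O) = x*(-3 + O)/2 (t(x, O) = ((-3 + O)*x)/2 = (x*(-3 + O))/2 = x*(-3 + O)/2)
(U(-10, F(-3)) + t(11, -12))*(-121) = ((-3 + 6*(-10)) + (1/2)*11*(-3 - 12))*(-121) = ((-3 - 60) + (1/2)*11*(-15))*(-121) = (-63 - 165/2)*(-121) = -291/2*(-121) = 35211/2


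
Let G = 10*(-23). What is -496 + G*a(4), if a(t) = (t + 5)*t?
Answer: -8776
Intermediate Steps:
G = -230
a(t) = t*(5 + t) (a(t) = (5 + t)*t = t*(5 + t))
-496 + G*a(4) = -496 - 920*(5 + 4) = -496 - 920*9 = -496 - 230*36 = -496 - 8280 = -8776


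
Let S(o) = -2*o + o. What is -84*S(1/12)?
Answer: 7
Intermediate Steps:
S(o) = -o
-84*S(1/12) = -(-84)/12 = -84*(-1/12) = 7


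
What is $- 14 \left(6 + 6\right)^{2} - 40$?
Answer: $-2056$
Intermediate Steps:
$- 14 \left(6 + 6\right)^{2} - 40 = - 14 \cdot 12^{2} - 40 = \left(-14\right) 144 - 40 = -2016 - 40 = -2056$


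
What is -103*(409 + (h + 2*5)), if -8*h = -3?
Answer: -345565/8 ≈ -43196.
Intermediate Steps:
h = 3/8 (h = -⅛*(-3) = 3/8 ≈ 0.37500)
-103*(409 + (h + 2*5)) = -103*(409 + (3/8 + 2*5)) = -103*(409 + (3/8 + 10)) = -103*(409 + 83/8) = -103*3355/8 = -345565/8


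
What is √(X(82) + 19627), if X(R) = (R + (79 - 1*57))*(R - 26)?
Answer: √25451 ≈ 159.53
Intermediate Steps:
X(R) = (-26 + R)*(22 + R) (X(R) = (R + (79 - 57))*(-26 + R) = (R + 22)*(-26 + R) = (22 + R)*(-26 + R) = (-26 + R)*(22 + R))
√(X(82) + 19627) = √((-572 + 82² - 4*82) + 19627) = √((-572 + 6724 - 328) + 19627) = √(5824 + 19627) = √25451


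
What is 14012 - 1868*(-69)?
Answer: 142904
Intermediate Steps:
14012 - 1868*(-69) = 14012 - 1*(-128892) = 14012 + 128892 = 142904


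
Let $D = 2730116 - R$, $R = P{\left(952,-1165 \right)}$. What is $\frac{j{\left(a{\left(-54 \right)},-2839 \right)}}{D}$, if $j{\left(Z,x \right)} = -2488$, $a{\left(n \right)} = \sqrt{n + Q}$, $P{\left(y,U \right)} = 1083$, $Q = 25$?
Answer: $- \frac{2488}{2729033} \approx -0.00091168$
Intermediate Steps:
$R = 1083$
$a{\left(n \right)} = \sqrt{25 + n}$ ($a{\left(n \right)} = \sqrt{n + 25} = \sqrt{25 + n}$)
$D = 2729033$ ($D = 2730116 - 1083 = 2729033$)
$\frac{j{\left(a{\left(-54 \right)},-2839 \right)}}{D} = - \frac{2488}{2729033}$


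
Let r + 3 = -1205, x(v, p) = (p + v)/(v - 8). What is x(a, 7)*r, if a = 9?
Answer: -19328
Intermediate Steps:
x(v, p) = (p + v)/(-8 + v)
r = -1208 (r = -3 - 1205 = -1208)
x(a, 7)*r = ((7 + 9)/(-8 + 9))*(-1208) = (16/1)*(-1208) = (1*16)*(-1208) = 16*(-1208) = -19328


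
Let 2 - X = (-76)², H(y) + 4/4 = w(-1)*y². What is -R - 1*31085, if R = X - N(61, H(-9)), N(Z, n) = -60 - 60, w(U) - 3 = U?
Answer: -25431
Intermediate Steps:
w(U) = 3 + U
H(y) = -1 + 2*y² (H(y) = -1 + (3 - 1)*y² = -1 + 2*y²)
X = -5774 (X = 2 - 1*(-76)² = 2 - 1*5776 = 2 - 5776 = -5774)
N(Z, n) = -120
R = -5654 (R = -5774 - 1*(-120) = -5774 + 120 = -5654)
-R - 1*31085 = -1*(-5654) - 1*31085 = 5654 - 31085 = -25431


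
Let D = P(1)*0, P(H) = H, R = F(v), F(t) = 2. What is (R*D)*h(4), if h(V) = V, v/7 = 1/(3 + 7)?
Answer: 0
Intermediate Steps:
v = 7/10 (v = 7/(3 + 7) = 7/10 ≈ 0.70000)
R = 2
D = 0 (D = 1*0 = 0)
(R*D)*h(4) = (2*0)*4 = 0*4 = 0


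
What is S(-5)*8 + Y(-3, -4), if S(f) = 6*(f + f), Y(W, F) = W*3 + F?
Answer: -493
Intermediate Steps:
Y(W, F) = F + 3*W (Y(W, F) = 3*W + F = F + 3*W)
S(f) = 12*f (S(f) = 6*(2*f) = 12*f)
S(-5)*8 + Y(-3, -4) = (12*(-5))*8 + (-4 + 3*(-3)) = -60*8 + (-4 - 9) = -480 - 13 = -493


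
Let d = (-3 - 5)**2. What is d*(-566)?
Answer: -36224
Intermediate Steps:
d = 64 (d = (-8)**2 = 64)
d*(-566) = 64*(-566) = -36224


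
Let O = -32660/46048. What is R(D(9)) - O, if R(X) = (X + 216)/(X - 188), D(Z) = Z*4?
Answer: -207493/218728 ≈ -0.94864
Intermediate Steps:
O = -8165/11512 (O = -32660*1/46048 = -8165/11512 ≈ -0.70926)
D(Z) = 4*Z
R(X) = (216 + X)/(-188 + X)
R(D(9)) - O = (216 + 4*9)/(-188 + 4*9) - 1*(-8165/11512) = (216 + 36)/(-188 + 36) + 8165/11512 = 252/(-152) + 8165/11512 = -1/152*252 + 8165/11512 = -63/38 + 8165/11512 = -207493/218728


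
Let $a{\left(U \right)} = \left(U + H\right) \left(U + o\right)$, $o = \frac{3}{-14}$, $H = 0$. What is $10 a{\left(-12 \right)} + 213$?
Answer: $\frac{11751}{7} \approx 1678.7$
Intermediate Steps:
$o = - \frac{3}{14}$ ($o = 3 \left(- \frac{1}{14}\right) = - \frac{3}{14} \approx -0.21429$)
$a{\left(U \right)} = U \left(- \frac{3}{14} + U\right)$ ($a{\left(U \right)} = \left(U + 0\right) \left(U - \frac{3}{14}\right) = U \left(- \frac{3}{14} + U\right)$)
$10 a{\left(-12 \right)} + 213 = 10 \cdot \frac{1}{14} \left(-12\right) \left(-3 + 14 \left(-12\right)\right) + 213 = 10 \cdot \frac{1}{14} \left(-12\right) \left(-3 - 168\right) + 213 = 10 \cdot \frac{1}{14} \left(-12\right) \left(-171\right) + 213 = 10 \cdot \frac{1026}{7} + 213 = \frac{10260}{7} + 213 = \frac{11751}{7}$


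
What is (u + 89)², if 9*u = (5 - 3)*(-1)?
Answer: 638401/81 ≈ 7881.5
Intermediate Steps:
u = -2/9 (u = ((5 - 3)*(-1))/9 = (2*(-1))/9 = (⅑)*(-2) = -2/9 ≈ -0.22222)
(u + 89)² = (-2/9 + 89)² = (799/9)² = 638401/81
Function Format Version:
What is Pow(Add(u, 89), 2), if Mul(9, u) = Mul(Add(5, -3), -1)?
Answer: Rational(638401, 81) ≈ 7881.5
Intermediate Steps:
u = Rational(-2, 9) (u = Mul(Rational(1, 9), Mul(Add(5, -3), -1)) = Mul(Rational(1, 9), Mul(2, -1)) = Mul(Rational(1, 9), -2) = Rational(-2, 9) ≈ -0.22222)
Pow(Add(u, 89), 2) = Pow(Add(Rational(-2, 9), 89), 2) = Pow(Rational(799, 9), 2) = Rational(638401, 81)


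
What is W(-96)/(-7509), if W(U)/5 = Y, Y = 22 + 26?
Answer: -80/2503 ≈ -0.031962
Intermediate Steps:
Y = 48
W(U) = 240 (W(U) = 5*48 = 240)
W(-96)/(-7509) = 240/(-7509) = 240*(-1/7509) = -80/2503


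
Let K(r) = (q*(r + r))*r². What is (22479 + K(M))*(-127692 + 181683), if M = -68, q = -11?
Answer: 374696622153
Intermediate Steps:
K(r) = -22*r³ (K(r) = (-11*(r + r))*r² = (-22*r)*r² = -22*r³)
(22479 + K(M))*(-127692 + 181683) = (22479 - 22*(-68)³)*(-127692 + 181683) = (22479 - 22*(-314432))*53991 = (22479 + 6917504)*53991 = 6939983*53991 = 374696622153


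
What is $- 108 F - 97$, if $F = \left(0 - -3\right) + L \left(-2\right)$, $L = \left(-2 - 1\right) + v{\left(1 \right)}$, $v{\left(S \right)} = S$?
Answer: $-853$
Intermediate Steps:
$L = -2$ ($L = \left(-2 - 1\right) + 1 = -3 + 1 = -2$)
$F = 7$ ($F = \left(0 - -3\right) - -4 = \left(0 + 3\right) + 4 = 3 + 4 = 7$)
$- 108 F - 97 = \left(-108\right) 7 - 97 = -756 - 97 = -853$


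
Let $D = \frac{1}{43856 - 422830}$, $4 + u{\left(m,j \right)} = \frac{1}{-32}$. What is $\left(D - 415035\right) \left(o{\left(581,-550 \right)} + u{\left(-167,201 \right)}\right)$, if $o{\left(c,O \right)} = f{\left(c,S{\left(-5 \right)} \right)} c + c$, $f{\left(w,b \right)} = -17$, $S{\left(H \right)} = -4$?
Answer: $\frac{46808909576955691}{12127168} \approx 3.8598 \cdot 10^{9}$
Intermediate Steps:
$u{\left(m,j \right)} = - \frac{129}{32}$ ($u{\left(m,j \right)} = -4 + \frac{1}{-32} = -4 - \frac{1}{32} = - \frac{129}{32}$)
$o{\left(c,O \right)} = - 16 c$ ($o{\left(c,O \right)} = - 17 c + c = - 16 c$)
$D = - \frac{1}{378974}$ ($D = \frac{1}{-378974} = - \frac{1}{378974} \approx -2.6387 \cdot 10^{-6}$)
$\left(D - 415035\right) \left(o{\left(581,-550 \right)} + u{\left(-167,201 \right)}\right) = \left(- \frac{1}{378974} - 415035\right) \left(\left(-16\right) 581 - \frac{129}{32}\right) = - \frac{157287474091 \left(-9296 - \frac{129}{32}\right)}{378974} = \left(- \frac{157287474091}{378974}\right) \left(- \frac{297601}{32}\right) = \frac{46808909576955691}{12127168}$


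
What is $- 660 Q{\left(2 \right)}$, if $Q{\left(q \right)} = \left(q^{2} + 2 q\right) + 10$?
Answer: $-11880$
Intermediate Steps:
$Q{\left(q \right)} = 10 + q^{2} + 2 q$
$- 660 Q{\left(2 \right)} = - 660 \left(10 + 2^{2} + 2 \cdot 2\right) = - 660 \left(10 + 4 + 4\right) = \left(-660\right) 18 = -11880$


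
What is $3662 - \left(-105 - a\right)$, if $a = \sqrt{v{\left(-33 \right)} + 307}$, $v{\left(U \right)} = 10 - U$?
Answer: $3767 + 5 \sqrt{14} \approx 3785.7$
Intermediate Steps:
$a = 5 \sqrt{14}$ ($a = \sqrt{\left(10 - -33\right) + 307} = \sqrt{\left(10 + 33\right) + 307} = \sqrt{43 + 307} = \sqrt{350} = 5 \sqrt{14} \approx 18.708$)
$3662 - \left(-105 - a\right) = 3662 - \left(-105 - 5 \sqrt{14}\right) = 3662 + \left(105 + 5 \sqrt{14}\right) = 3767 + 5 \sqrt{14}$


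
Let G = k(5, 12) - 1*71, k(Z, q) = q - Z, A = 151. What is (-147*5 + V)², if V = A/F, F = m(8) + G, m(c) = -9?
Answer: 2895085636/5329 ≈ 5.4327e+5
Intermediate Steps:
G = -64 (G = (12 - 1*5) - 1*71 = (12 - 5) - 71 = 7 - 71 = -64)
F = -73 (F = -9 - 64 = -73)
V = -151/73 (V = 151/(-73) = 151*(-1/73) = -151/73 ≈ -2.0685)
(-147*5 + V)² = (-147*5 - 151/73)² = (-735 - 151/73)² = (-53806/73)² = 2895085636/5329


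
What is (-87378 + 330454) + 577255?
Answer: 820331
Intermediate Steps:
(-87378 + 330454) + 577255 = 243076 + 577255 = 820331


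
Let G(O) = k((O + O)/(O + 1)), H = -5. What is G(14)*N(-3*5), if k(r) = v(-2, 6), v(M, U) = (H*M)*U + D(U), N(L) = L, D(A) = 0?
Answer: -900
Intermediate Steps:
v(M, U) = -5*M*U (v(M, U) = (-5*M)*U + 0 = -5*M*U + 0 = -5*M*U)
k(r) = 60 (k(r) = -5*(-2)*6 = 60)
G(O) = 60
G(14)*N(-3*5) = 60*(-3*5) = 60*(-15) = -900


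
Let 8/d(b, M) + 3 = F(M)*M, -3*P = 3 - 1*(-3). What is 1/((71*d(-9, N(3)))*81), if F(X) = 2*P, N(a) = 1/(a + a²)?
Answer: -5/69012 ≈ -7.2451e-5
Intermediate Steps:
P = -2 (P = -(3 - 1*(-3))/3 = -(3 + 3)/3 = -⅓*6 = -2)
F(X) = -4 (F(X) = 2*(-2) = -4)
d(b, M) = 8/(-3 - 4*M)
1/((71*d(-9, N(3)))*81) = 1/((71*(-8/(3 + 4*(1/(3*(1 + 3))))))*81) = 1/((71*(-8/(3 + 4*((⅓)/4))))*81) = 1/((71*(-8/(3 + 4*((⅓)*(¼)))))*81) = 1/((71*(-8/(3 + 4*(1/12))))*81) = 1/((71*(-8/(3 + ⅓)))*81) = 1/((71*(-8/10/3))*81) = 1/((71*(-8*3/10))*81) = 1/((71*(-12/5))*81) = 1/(-852/5*81) = 1/(-69012/5) = -5/69012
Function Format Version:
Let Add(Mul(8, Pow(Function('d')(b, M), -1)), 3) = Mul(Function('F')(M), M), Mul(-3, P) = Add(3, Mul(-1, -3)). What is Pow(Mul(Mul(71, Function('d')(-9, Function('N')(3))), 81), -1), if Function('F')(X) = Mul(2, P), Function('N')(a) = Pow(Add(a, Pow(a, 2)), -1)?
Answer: Rational(-5, 69012) ≈ -7.2451e-5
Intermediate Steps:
P = -2 (P = Mul(Rational(-1, 3), Add(3, Mul(-1, -3))) = Mul(Rational(-1, 3), Add(3, 3)) = Mul(Rational(-1, 3), 6) = -2)
Function('F')(X) = -4 (Function('F')(X) = Mul(2, -2) = -4)
Function('d')(b, M) = Mul(8, Pow(Add(-3, Mul(-4, M)), -1))
Pow(Mul(Mul(71, Function('d')(-9, Function('N')(3))), 81), -1) = Pow(Mul(Mul(71, Mul(-8, Pow(Add(3, Mul(4, Mul(Pow(3, -1), Pow(Add(1, 3), -1)))), -1))), 81), -1) = Pow(Mul(Mul(71, Mul(-8, Pow(Add(3, Mul(4, Mul(Rational(1, 3), Pow(4, -1)))), -1))), 81), -1) = Pow(Mul(Mul(71, Mul(-8, Pow(Add(3, Mul(4, Mul(Rational(1, 3), Rational(1, 4)))), -1))), 81), -1) = Pow(Mul(Mul(71, Mul(-8, Pow(Add(3, Mul(4, Rational(1, 12))), -1))), 81), -1) = Pow(Mul(Mul(71, Mul(-8, Pow(Add(3, Rational(1, 3)), -1))), 81), -1) = Pow(Mul(Mul(71, Mul(-8, Pow(Rational(10, 3), -1))), 81), -1) = Pow(Mul(Mul(71, Mul(-8, Rational(3, 10))), 81), -1) = Pow(Mul(Mul(71, Rational(-12, 5)), 81), -1) = Pow(Mul(Rational(-852, 5), 81), -1) = Pow(Rational(-69012, 5), -1) = Rational(-5, 69012)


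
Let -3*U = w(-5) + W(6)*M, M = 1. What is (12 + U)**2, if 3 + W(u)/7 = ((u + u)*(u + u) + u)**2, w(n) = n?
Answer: 24786723844/9 ≈ 2.7541e+9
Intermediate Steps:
W(u) = -21 + 7*(u + 4*u**2)**2 (W(u) = -21 + 7*((u + u)*(u + u) + u)**2 = -21 + 7*((2*u)*(2*u) + u)**2 = -21 + 7*(4*u**2 + u)**2 = -21 + 7*(u + 4*u**2)**2)
U = -157474/3 (U = -(-5 + (-21 + 7*6**2*(1 + 4*6)**2)*1)/3 = -(-5 + (-21 + 7*36*(1 + 24)**2)*1)/3 = -(-5 + (-21 + 7*36*25**2)*1)/3 = -(-5 + (-21 + 7*36*625)*1)/3 = -(-5 + (-21 + 157500)*1)/3 = -(-5 + 157479*1)/3 = -(-5 + 157479)/3 = -1/3*157474 = -157474/3 ≈ -52491.)
(12 + U)**2 = (12 - 157474/3)**2 = (-157438/3)**2 = 24786723844/9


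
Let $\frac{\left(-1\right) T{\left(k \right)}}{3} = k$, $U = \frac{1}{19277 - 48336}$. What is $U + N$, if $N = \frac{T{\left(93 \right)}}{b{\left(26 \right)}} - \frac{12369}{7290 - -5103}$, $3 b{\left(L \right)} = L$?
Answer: $- \frac{103590938261}{3121110954} \approx -33.19$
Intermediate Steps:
$b{\left(L \right)} = \frac{L}{3}$
$U = - \frac{1}{29059}$ ($U = \frac{1}{-29059} = - \frac{1}{29059} \approx -3.4413 \cdot 10^{-5}$)
$T{\left(k \right)} = - 3 k$
$N = - \frac{3564845}{107406}$ ($N = \frac{\left(-3\right) 93}{\frac{1}{3} \cdot 26} - \frac{12369}{7290 - -5103} = - \frac{279}{\frac{26}{3}} - \frac{12369}{7290 + 5103} = \left(-279\right) \frac{3}{26} - \frac{12369}{12393} = - \frac{837}{26} - \frac{4123}{4131} = - \frac{3564845}{107406} \approx -33.19$)
$U + N = - \frac{1}{29059} - \frac{3564845}{107406} = - \frac{103590938261}{3121110954}$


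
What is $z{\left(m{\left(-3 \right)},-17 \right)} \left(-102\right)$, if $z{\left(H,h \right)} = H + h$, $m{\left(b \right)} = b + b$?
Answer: $2346$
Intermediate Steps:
$m{\left(b \right)} = 2 b$
$z{\left(m{\left(-3 \right)},-17 \right)} \left(-102\right) = \left(2 \left(-3\right) - 17\right) \left(-102\right) = \left(-6 - 17\right) \left(-102\right) = \left(-23\right) \left(-102\right) = 2346$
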